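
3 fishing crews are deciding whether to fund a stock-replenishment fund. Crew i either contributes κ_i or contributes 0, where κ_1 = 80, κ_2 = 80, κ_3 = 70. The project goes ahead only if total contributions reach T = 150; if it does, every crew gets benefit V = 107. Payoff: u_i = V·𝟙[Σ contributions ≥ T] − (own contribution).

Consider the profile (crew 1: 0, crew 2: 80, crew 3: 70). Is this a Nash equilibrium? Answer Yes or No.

Yes

Total = 150 ≥ 150: provided.
Crew 1 (pledges 0, payoff 107): pledging 80 → total 230, payoff 27. No gain.
Crew 2 (pledges 80, payoff 27): dropping to 0 → total 70, payoff 0. No gain.
Crew 3 (pledges 70, payoff 37): dropping to 0 → total 80, payoff 0. No gain.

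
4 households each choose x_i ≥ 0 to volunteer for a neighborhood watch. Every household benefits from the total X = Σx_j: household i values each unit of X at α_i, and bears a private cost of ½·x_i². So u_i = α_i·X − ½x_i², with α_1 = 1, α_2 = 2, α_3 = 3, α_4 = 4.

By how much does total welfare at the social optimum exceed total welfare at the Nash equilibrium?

Household i's FOC: ∂u_i/∂x_i = α_i − x_i = 0, so x_i* = α_i.
NE contributions = (1, 2, 3, 4); X = 10.
W^NE = (Σα)·X − ½Σα_i² = 10² − ½·30 = 85.
Planner sets x_i = Σα_j = 10 for every i, so X^SO = 4·10 = 40.
W^SO = (Σα)·X^SO − ½·4·(Σα)² = (4/2)·10² = 200.
Deadweight loss = W^SO − W^NE = 115.

115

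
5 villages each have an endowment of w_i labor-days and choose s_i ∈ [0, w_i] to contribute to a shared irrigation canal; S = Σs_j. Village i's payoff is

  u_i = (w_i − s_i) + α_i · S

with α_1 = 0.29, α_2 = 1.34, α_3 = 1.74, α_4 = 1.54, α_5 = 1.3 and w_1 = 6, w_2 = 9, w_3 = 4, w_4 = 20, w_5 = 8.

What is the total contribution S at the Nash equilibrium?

41

∂u_i/∂s_i = α_i − 1, so village i contributes w_i if α_i > 1, else 0.
α_i > 1 for i ∈ {2, 3, 4, 5}; NE contributions (0, 9, 4, 20, 8), S = 41.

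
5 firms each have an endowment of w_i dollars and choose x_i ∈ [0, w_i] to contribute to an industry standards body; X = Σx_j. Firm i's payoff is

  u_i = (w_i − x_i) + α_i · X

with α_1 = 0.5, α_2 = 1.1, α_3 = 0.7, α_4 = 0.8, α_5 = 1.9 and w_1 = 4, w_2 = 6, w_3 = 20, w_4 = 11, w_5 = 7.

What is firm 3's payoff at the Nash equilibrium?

29.1

∂u_i/∂x_i = α_i − 1, so firm i contributes w_i if α_i > 1, else 0.
α_i > 1 for i ∈ {2, 5}; NE contributions (0, 6, 0, 0, 7), X = 13.
u_3 = (20 − 0) + 0.7·13 = 29.1.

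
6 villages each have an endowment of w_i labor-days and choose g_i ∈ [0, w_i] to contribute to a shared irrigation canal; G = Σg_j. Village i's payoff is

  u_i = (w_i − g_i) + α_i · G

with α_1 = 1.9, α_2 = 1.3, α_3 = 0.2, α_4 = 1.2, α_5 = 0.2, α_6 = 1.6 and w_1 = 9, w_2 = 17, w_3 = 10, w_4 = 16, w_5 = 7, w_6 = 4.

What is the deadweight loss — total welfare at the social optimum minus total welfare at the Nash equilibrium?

∂u_i/∂g_i = α_i − 1, so village i contributes w_i if α_i > 1, else 0.
α_i > 1 for i ∈ {1, 2, 4, 6}; NE contributions (9, 17, 0, 16, 0, 4), G = 46.
W^NE = Σw_i − G^NE + (Σα_i)·G^NE = 63 + 5.4·46 = 311.4.
Planner: ∂(Σu_j)/∂g_i = Σα_j − 1 = 5.4 > 0, so everyone contributes w_i; G^SO = 63, W^SO = 63 + 5.4·63 = 403.2.
Deadweight loss = 91.8.

91.8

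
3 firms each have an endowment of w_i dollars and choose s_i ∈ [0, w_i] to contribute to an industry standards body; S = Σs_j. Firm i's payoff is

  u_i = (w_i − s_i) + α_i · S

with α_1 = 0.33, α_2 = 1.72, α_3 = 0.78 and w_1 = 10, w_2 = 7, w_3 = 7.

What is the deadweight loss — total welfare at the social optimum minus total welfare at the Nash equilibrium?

∂u_i/∂s_i = α_i − 1, so firm i contributes w_i if α_i > 1, else 0.
α_i > 1 for i ∈ {2}; NE contributions (0, 7, 0), S = 7.
W^NE = Σw_i − S^NE + (Σα_i)·S^NE = 24 + 1.83·7 = 36.81.
Planner: ∂(Σu_j)/∂s_i = Σα_j − 1 = 1.83 > 0, so everyone contributes w_i; S^SO = 24, W^SO = 24 + 1.83·24 = 67.92.
Deadweight loss = 31.11.

31.11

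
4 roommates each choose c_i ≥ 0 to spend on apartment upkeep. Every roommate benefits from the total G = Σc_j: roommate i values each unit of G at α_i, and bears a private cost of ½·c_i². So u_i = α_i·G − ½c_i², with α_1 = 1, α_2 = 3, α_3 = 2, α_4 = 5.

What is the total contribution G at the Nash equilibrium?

Roommate i's FOC: ∂u_i/∂c_i = α_i − c_i = 0, so c_i* = α_i.
NE contributions = (1, 3, 2, 5); G = 11.

11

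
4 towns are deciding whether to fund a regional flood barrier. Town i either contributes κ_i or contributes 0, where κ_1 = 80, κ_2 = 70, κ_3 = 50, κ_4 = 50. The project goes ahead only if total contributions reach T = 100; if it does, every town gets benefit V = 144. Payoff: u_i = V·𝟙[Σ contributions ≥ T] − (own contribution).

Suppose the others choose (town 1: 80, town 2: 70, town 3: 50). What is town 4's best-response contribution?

Others' total = 200 ≥ 100; contributing adds cost 50 for no extra benefit.
Best response: 0.

0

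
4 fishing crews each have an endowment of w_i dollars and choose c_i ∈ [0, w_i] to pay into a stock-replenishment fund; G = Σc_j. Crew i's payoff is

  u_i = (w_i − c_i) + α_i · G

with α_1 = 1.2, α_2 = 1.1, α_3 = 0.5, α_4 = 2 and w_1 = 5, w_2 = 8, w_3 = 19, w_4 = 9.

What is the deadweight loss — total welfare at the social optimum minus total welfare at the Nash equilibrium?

∂u_i/∂c_i = α_i − 1, so crew i contributes w_i if α_i > 1, else 0.
α_i > 1 for i ∈ {1, 2, 4}; NE contributions (5, 8, 0, 9), G = 22.
W^NE = Σw_i − G^NE + (Σα_i)·G^NE = 41 + 3.8·22 = 124.6.
Planner: ∂(Σu_j)/∂c_i = Σα_j − 1 = 3.8 > 0, so everyone contributes w_i; G^SO = 41, W^SO = 41 + 3.8·41 = 196.8.
Deadweight loss = 72.2.

72.2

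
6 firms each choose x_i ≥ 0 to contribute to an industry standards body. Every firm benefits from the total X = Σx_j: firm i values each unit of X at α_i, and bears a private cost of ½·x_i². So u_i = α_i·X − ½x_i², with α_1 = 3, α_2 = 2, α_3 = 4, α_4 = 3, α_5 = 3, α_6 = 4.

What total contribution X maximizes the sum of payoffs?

114

Planner FOC: ∂(Σu_j)/∂x_i = (Σα_j) − x_i = 0, so x_i^SO = Σα_j = 19 for every i; X^SO = 114.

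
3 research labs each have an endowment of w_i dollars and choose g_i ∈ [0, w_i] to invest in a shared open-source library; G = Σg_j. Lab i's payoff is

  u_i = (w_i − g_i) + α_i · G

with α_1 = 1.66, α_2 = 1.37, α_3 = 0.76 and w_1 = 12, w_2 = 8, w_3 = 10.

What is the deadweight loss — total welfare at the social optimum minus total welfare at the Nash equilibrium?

∂u_i/∂g_i = α_i − 1, so lab i contributes w_i if α_i > 1, else 0.
α_i > 1 for i ∈ {1, 2}; NE contributions (12, 8, 0), G = 20.
W^NE = Σw_i − G^NE + (Σα_i)·G^NE = 30 + 2.79·20 = 85.8.
Planner: ∂(Σu_j)/∂g_i = Σα_j − 1 = 2.79 > 0, so everyone contributes w_i; G^SO = 30, W^SO = 30 + 2.79·30 = 113.7.
Deadweight loss = 27.9.

27.9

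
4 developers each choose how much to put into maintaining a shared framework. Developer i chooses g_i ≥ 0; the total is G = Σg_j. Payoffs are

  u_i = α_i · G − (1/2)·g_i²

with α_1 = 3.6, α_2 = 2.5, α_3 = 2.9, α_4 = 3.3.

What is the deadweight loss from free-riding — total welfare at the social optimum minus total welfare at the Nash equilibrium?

Developer i's FOC: ∂u_i/∂g_i = α_i − g_i = 0, so g_i* = α_i.
NE contributions = (3.6, 2.5, 2.9, 3.3); G = 12.3.
W^NE = (Σα)·G − ½Σα_i² = 12.3² − ½·38.51 = 132.035.
Planner sets g_i = Σα_j = 12.3 for every i, so G^SO = 4·12.3 = 49.2.
W^SO = (Σα)·G^SO − ½·4·(Σα)² = (4/2)·12.3² = 302.58.
Deadweight loss = W^SO − W^NE = 170.545.

170.545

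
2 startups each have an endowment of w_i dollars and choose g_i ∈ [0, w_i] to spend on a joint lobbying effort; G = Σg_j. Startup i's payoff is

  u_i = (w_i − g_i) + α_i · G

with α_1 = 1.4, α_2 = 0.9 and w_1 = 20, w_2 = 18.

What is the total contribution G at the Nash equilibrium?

∂u_i/∂g_i = α_i − 1, so startup i contributes w_i if α_i > 1, else 0.
α_i > 1 for i ∈ {1}; NE contributions (20, 0), G = 20.

20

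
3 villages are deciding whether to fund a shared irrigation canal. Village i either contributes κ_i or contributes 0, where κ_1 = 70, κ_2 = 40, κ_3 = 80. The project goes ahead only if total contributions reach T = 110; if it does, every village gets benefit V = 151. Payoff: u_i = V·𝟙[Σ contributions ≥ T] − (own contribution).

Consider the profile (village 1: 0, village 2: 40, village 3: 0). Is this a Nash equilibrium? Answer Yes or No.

No

Total = 40 < 110: not provided.
Village 1 (pledges 0, payoff 0): pledging 70 → total 110, payoff 81. Profitable deviation.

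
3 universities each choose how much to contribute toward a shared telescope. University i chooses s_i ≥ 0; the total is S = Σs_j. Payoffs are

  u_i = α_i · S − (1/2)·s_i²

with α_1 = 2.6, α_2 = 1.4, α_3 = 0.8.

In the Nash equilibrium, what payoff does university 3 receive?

3.52

University i's FOC: ∂u_i/∂s_i = α_i − s_i = 0, so s_i* = α_i.
NE contributions = (2.6, 1.4, 0.8); S = 4.8.
u_3 = α_3·S − ½·(s_3)² = 0.8·4.8 − ½·0.8² = 3.52.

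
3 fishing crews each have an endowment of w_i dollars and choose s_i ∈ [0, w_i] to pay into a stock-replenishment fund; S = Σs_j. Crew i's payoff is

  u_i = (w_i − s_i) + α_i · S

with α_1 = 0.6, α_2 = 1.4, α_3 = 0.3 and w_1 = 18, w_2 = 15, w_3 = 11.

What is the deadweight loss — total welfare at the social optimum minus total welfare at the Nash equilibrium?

∂u_i/∂s_i = α_i − 1, so crew i contributes w_i if α_i > 1, else 0.
α_i > 1 for i ∈ {2}; NE contributions (0, 15, 0), S = 15.
W^NE = Σw_i − S^NE + (Σα_i)·S^NE = 44 + 1.3·15 = 63.5.
Planner: ∂(Σu_j)/∂s_i = Σα_j − 1 = 1.3 > 0, so everyone contributes w_i; S^SO = 44, W^SO = 44 + 1.3·44 = 101.2.
Deadweight loss = 37.7.

37.7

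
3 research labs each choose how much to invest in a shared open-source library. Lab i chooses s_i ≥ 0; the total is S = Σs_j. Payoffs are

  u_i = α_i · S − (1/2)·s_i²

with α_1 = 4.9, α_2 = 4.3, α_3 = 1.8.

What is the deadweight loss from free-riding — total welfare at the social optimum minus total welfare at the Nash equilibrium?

Lab i's FOC: ∂u_i/∂s_i = α_i − s_i = 0, so s_i* = α_i.
NE contributions = (4.9, 4.3, 1.8); S = 11.
W^NE = (Σα)·S − ½Σα_i² = 11² − ½·45.74 = 98.13.
Planner sets s_i = Σα_j = 11 for every i, so S^SO = 3·11 = 33.
W^SO = (Σα)·S^SO − ½·3·(Σα)² = (3/2)·11² = 181.5.
Deadweight loss = W^SO − W^NE = 83.37.

83.37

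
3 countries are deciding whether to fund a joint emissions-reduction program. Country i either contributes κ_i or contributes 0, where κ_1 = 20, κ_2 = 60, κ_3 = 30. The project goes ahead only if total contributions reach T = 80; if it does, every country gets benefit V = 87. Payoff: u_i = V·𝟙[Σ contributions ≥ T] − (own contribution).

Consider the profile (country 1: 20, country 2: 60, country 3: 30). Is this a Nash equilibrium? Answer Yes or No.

Total = 110 ≥ 80: provided.
Country 1 (pledges 20, payoff 67): dropping to 0 → total 90, payoff 87. Profitable deviation.

No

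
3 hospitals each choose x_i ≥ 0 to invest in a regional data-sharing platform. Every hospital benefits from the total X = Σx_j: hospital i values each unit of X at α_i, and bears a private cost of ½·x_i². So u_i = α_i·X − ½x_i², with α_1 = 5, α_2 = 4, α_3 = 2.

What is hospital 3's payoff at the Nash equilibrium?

20

Hospital i's FOC: ∂u_i/∂x_i = α_i − x_i = 0, so x_i* = α_i.
NE contributions = (5, 4, 2); X = 11.
u_3 = α_3·X − ½·(x_3)² = 2·11 − ½·2² = 20.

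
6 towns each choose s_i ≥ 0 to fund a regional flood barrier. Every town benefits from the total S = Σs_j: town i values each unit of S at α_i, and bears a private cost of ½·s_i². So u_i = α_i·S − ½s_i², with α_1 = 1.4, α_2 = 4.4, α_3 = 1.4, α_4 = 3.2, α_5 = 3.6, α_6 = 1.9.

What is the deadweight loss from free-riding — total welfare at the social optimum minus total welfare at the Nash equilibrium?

Town i's FOC: ∂u_i/∂s_i = α_i − s_i = 0, so s_i* = α_i.
NE contributions = (1.4, 4.4, 1.4, 3.2, 3.6, 1.9); S = 15.9.
W^NE = (Σα)·S − ½Σα_i² = 15.9² − ½·50.09 = 227.765.
Planner sets s_i = Σα_j = 15.9 for every i, so S^SO = 6·15.9 = 95.4.
W^SO = (Σα)·S^SO − ½·6·(Σα)² = (6/2)·15.9² = 758.43.
Deadweight loss = W^SO − W^NE = 530.665.

530.665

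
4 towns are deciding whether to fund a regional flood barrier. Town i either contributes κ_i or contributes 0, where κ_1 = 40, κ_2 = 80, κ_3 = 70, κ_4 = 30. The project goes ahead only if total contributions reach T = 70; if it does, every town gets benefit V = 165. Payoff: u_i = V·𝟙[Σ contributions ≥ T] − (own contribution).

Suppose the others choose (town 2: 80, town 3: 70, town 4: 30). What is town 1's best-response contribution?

0

Others' total = 180 ≥ 70; contributing adds cost 40 for no extra benefit.
Best response: 0.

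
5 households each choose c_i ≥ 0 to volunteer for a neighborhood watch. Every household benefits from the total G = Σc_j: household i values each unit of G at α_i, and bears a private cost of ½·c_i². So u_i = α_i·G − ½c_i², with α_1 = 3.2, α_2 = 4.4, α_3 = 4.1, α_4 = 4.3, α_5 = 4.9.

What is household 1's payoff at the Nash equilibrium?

Household i's FOC: ∂u_i/∂c_i = α_i − c_i = 0, so c_i* = α_i.
NE contributions = (3.2, 4.4, 4.1, 4.3, 4.9); G = 20.9.
u_1 = α_1·G − ½·(c_1)² = 3.2·20.9 − ½·3.2² = 61.76.

61.76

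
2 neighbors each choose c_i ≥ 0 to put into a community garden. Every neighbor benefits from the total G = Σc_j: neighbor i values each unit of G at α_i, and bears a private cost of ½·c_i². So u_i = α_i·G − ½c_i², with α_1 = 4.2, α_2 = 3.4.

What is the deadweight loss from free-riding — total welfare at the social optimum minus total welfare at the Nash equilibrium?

Neighbor i's FOC: ∂u_i/∂c_i = α_i − c_i = 0, so c_i* = α_i.
NE contributions = (4.2, 3.4); G = 7.6.
W^NE = (Σα)·G − ½Σα_i² = 7.6² − ½·29.2 = 43.16.
Planner sets c_i = Σα_j = 7.6 for every i, so G^SO = 2·7.6 = 15.2.
W^SO = (Σα)·G^SO − ½·2·(Σα)² = (2/2)·7.6² = 57.76.
Deadweight loss = W^SO − W^NE = 14.6.

14.6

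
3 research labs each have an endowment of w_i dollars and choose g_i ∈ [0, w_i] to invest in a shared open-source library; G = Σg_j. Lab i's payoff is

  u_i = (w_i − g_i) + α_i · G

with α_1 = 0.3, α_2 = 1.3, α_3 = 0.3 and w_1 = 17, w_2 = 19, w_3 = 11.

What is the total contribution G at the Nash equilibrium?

19

∂u_i/∂g_i = α_i − 1, so lab i contributes w_i if α_i > 1, else 0.
α_i > 1 for i ∈ {2}; NE contributions (0, 19, 0), G = 19.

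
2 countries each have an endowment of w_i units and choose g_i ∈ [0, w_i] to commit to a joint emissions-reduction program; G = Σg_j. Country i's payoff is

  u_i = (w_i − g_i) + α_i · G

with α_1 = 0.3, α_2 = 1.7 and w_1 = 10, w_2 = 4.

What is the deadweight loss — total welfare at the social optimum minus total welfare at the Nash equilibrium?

∂u_i/∂g_i = α_i − 1, so country i contributes w_i if α_i > 1, else 0.
α_i > 1 for i ∈ {2}; NE contributions (0, 4), G = 4.
W^NE = Σw_i − G^NE + (Σα_i)·G^NE = 14 + 1·4 = 18.
Planner: ∂(Σu_j)/∂g_i = Σα_j − 1 = 1 > 0, so everyone contributes w_i; G^SO = 14, W^SO = 14 + 1·14 = 28.
Deadweight loss = 10.

10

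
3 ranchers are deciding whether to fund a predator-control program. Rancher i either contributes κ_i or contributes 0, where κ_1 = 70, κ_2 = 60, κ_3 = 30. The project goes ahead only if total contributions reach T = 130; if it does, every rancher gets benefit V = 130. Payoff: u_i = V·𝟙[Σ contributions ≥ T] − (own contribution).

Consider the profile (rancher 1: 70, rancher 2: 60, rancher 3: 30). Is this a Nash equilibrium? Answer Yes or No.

No

Total = 160 ≥ 130: provided.
Rancher 1 (pledges 70, payoff 60): dropping to 0 → total 90, payoff 0. No gain.
Rancher 2 (pledges 60, payoff 70): dropping to 0 → total 100, payoff 0. No gain.
Rancher 3 (pledges 30, payoff 100): dropping to 0 → total 130, payoff 130. Profitable deviation.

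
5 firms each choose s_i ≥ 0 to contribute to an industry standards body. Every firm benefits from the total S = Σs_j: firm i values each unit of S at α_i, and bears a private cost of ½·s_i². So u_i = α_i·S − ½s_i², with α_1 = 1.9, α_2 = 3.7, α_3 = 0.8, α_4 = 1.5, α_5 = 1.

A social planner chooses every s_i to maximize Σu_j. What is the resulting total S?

Planner FOC: ∂(Σu_j)/∂s_i = (Σα_j) − s_i = 0, so s_i^SO = Σα_j = 8.9 for every i; S^SO = 44.5.

44.5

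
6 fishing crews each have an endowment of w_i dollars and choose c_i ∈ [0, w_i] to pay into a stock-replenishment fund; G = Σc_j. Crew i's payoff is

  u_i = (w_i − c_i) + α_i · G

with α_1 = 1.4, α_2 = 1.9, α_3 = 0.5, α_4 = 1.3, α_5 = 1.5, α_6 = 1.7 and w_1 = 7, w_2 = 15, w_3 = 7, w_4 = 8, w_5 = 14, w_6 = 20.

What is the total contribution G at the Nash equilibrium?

64

∂u_i/∂c_i = α_i − 1, so crew i contributes w_i if α_i > 1, else 0.
α_i > 1 for i ∈ {1, 2, 4, 5, 6}; NE contributions (7, 15, 0, 8, 14, 20), G = 64.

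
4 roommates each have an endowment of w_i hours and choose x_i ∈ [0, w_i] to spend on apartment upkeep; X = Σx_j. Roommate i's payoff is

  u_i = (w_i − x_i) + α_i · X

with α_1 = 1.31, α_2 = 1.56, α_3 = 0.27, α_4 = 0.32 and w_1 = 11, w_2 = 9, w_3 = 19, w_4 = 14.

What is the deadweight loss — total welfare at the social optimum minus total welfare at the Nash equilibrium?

81.18

∂u_i/∂x_i = α_i − 1, so roommate i contributes w_i if α_i > 1, else 0.
α_i > 1 for i ∈ {1, 2}; NE contributions (11, 9, 0, 0), X = 20.
W^NE = Σw_i − X^NE + (Σα_i)·X^NE = 53 + 2.46·20 = 102.2.
Planner: ∂(Σu_j)/∂x_i = Σα_j − 1 = 2.46 > 0, so everyone contributes w_i; X^SO = 53, W^SO = 53 + 2.46·53 = 183.38.
Deadweight loss = 81.18.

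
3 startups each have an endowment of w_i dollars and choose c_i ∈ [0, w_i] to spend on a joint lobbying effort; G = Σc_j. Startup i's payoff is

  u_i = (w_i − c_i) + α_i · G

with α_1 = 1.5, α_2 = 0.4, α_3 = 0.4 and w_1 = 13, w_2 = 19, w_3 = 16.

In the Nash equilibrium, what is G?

13

∂u_i/∂c_i = α_i − 1, so startup i contributes w_i if α_i > 1, else 0.
α_i > 1 for i ∈ {1}; NE contributions (13, 0, 0), G = 13.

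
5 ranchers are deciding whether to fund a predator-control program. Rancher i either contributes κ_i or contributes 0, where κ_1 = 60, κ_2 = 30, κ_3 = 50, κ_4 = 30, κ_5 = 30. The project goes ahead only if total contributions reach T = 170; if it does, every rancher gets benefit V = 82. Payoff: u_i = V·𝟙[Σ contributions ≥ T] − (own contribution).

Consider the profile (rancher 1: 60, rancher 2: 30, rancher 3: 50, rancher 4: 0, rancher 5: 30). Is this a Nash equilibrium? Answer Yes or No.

Total = 170 ≥ 170: provided.
Rancher 1 (pledges 60, payoff 22): dropping to 0 → total 110, payoff 0. No gain.
Rancher 2 (pledges 30, payoff 52): dropping to 0 → total 140, payoff 0. No gain.
Rancher 3 (pledges 50, payoff 32): dropping to 0 → total 120, payoff 0. No gain.
Rancher 4 (pledges 0, payoff 82): pledging 30 → total 200, payoff 52. No gain.
Rancher 5 (pledges 30, payoff 52): dropping to 0 → total 140, payoff 0. No gain.

Yes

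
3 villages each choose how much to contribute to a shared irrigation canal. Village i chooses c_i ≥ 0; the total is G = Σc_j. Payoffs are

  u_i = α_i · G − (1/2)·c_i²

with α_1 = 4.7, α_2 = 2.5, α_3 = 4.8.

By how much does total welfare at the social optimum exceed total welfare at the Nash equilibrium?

97.69

Village i's FOC: ∂u_i/∂c_i = α_i − c_i = 0, so c_i* = α_i.
NE contributions = (4.7, 2.5, 4.8); G = 12.
W^NE = (Σα)·G − ½Σα_i² = 12² − ½·51.38 = 118.31.
Planner sets c_i = Σα_j = 12 for every i, so G^SO = 3·12 = 36.
W^SO = (Σα)·G^SO − ½·3·(Σα)² = (3/2)·12² = 216.
Deadweight loss = W^SO − W^NE = 97.69.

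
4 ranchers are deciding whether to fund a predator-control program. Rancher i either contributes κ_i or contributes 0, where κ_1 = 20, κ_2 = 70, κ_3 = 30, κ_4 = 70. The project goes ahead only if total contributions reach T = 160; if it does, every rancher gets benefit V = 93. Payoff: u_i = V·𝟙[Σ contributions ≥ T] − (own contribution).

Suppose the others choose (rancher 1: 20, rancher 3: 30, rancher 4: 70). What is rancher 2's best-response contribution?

70

Others' total = 120. Contributing 70 brings total to 190 ≥ 160: gain V − κ_2 = 23.
Best response: 70.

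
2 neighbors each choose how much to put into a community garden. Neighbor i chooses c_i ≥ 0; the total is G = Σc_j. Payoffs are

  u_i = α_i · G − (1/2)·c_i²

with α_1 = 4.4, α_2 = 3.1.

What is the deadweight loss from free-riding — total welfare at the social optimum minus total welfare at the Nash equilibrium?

Neighbor i's FOC: ∂u_i/∂c_i = α_i − c_i = 0, so c_i* = α_i.
NE contributions = (4.4, 3.1); G = 7.5.
W^NE = (Σα)·G − ½Σα_i² = 7.5² − ½·28.97 = 41.765.
Planner sets c_i = Σα_j = 7.5 for every i, so G^SO = 2·7.5 = 15.
W^SO = (Σα)·G^SO − ½·2·(Σα)² = (2/2)·7.5² = 56.25.
Deadweight loss = W^SO − W^NE = 14.485.

14.485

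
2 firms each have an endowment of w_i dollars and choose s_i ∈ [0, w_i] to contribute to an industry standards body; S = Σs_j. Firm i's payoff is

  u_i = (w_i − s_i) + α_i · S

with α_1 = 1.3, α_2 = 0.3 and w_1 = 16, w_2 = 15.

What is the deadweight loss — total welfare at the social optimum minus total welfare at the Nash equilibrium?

∂u_i/∂s_i = α_i − 1, so firm i contributes w_i if α_i > 1, else 0.
α_i > 1 for i ∈ {1}; NE contributions (16, 0), S = 16.
W^NE = Σw_i − S^NE + (Σα_i)·S^NE = 31 + 0.6·16 = 40.6.
Planner: ∂(Σu_j)/∂s_i = Σα_j − 1 = 0.6 > 0, so everyone contributes w_i; S^SO = 31, W^SO = 31 + 0.6·31 = 49.6.
Deadweight loss = 9.

9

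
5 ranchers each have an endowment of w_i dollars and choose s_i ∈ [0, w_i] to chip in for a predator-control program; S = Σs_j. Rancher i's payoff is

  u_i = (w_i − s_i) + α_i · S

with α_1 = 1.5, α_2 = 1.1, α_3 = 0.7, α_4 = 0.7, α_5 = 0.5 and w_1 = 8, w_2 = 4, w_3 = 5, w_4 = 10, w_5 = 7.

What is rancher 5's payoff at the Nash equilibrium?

∂u_i/∂s_i = α_i − 1, so rancher i contributes w_i if α_i > 1, else 0.
α_i > 1 for i ∈ {1, 2}; NE contributions (8, 4, 0, 0, 0), S = 12.
u_5 = (7 − 0) + 0.5·12 = 13.

13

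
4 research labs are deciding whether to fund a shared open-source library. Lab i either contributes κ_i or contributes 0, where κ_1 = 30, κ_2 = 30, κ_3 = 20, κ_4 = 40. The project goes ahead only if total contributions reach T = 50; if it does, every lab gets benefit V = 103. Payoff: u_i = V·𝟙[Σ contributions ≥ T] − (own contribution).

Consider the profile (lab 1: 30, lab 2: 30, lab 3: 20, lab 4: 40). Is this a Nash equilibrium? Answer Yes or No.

Total = 120 ≥ 50: provided.
Lab 1 (pledges 30, payoff 73): dropping to 0 → total 90, payoff 103. Profitable deviation.

No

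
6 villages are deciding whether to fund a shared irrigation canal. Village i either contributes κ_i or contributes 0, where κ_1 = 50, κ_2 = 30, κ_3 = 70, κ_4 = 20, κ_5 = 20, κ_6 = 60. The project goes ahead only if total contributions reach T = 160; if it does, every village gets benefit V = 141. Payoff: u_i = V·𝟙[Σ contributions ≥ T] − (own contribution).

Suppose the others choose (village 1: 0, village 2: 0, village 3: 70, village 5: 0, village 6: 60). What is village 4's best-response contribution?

0

Others' total = 130. Even contributing 20 gives 150 < 160: no benefit either way.
Best response: 0.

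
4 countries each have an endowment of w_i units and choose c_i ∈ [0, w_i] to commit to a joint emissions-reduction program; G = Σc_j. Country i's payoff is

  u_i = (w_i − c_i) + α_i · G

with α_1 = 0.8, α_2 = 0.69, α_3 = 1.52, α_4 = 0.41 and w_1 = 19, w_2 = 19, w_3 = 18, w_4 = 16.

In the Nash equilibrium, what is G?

∂u_i/∂c_i = α_i − 1, so country i contributes w_i if α_i > 1, else 0.
α_i > 1 for i ∈ {3}; NE contributions (0, 0, 18, 0), G = 18.

18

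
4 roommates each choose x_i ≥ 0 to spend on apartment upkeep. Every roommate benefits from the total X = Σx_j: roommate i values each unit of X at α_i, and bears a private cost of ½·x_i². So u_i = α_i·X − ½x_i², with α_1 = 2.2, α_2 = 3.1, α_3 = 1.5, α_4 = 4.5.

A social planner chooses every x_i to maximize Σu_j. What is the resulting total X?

45.2

Planner FOC: ∂(Σu_j)/∂x_i = (Σα_j) − x_i = 0, so x_i^SO = Σα_j = 11.3 for every i; X^SO = 45.2.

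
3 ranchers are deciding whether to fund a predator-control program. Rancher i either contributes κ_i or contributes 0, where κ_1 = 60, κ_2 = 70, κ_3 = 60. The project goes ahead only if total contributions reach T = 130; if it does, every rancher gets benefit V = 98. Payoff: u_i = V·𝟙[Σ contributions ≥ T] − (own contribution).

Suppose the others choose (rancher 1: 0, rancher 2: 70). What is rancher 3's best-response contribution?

Others' total = 70. Contributing 60 brings total to 130 ≥ 130: gain V − κ_3 = 38.
Best response: 60.

60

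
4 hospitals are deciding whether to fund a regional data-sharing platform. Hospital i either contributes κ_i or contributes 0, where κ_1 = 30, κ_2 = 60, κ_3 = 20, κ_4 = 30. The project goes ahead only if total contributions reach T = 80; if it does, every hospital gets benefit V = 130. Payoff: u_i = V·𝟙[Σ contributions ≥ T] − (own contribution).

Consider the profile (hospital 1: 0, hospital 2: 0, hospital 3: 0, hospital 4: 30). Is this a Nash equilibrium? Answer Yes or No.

Total = 30 < 80: not provided.
Hospital 1 (pledges 0, payoff 0): pledging 30 → total 60, payoff -30. No gain.
Hospital 2 (pledges 0, payoff 0): pledging 60 → total 90, payoff 70. Profitable deviation.

No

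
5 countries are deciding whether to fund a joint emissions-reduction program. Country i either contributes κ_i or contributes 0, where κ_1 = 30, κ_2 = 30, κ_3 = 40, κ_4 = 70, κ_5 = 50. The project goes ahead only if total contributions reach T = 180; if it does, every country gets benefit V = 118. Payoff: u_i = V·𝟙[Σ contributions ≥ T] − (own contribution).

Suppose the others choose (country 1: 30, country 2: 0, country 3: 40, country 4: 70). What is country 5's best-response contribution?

50

Others' total = 140. Contributing 50 brings total to 190 ≥ 180: gain V − κ_5 = 68.
Best response: 50.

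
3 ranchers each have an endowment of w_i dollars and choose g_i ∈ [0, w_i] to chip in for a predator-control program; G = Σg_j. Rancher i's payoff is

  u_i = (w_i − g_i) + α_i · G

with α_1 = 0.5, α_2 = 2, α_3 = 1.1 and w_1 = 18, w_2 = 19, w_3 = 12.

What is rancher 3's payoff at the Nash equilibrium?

34.1

∂u_i/∂g_i = α_i − 1, so rancher i contributes w_i if α_i > 1, else 0.
α_i > 1 for i ∈ {2, 3}; NE contributions (0, 19, 12), G = 31.
u_3 = (12 − 12) + 1.1·31 = 34.1.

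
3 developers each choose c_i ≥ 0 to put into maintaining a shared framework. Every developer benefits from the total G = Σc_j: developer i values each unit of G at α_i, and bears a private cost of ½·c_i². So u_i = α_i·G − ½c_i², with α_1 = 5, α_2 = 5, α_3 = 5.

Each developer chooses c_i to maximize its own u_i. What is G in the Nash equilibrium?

Developer i's FOC: ∂u_i/∂c_i = α_i − c_i = 0, so c_i* = α_i.
NE contributions = (5, 5, 5); G = 15.

15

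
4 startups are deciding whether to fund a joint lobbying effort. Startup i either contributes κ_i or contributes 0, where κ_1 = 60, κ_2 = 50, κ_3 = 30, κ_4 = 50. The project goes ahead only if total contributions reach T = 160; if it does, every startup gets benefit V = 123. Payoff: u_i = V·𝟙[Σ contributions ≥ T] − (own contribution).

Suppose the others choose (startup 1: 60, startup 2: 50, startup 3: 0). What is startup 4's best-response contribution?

Others' total = 110. Contributing 50 brings total to 160 ≥ 160: gain V − κ_4 = 73.
Best response: 50.

50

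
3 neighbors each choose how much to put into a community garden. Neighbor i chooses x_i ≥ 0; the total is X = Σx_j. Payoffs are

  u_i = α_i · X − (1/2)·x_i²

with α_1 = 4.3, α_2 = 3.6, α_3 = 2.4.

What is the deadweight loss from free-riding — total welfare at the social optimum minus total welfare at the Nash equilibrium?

Neighbor i's FOC: ∂u_i/∂x_i = α_i − x_i = 0, so x_i* = α_i.
NE contributions = (4.3, 3.6, 2.4); X = 10.3.
W^NE = (Σα)·X − ½Σα_i² = 10.3² − ½·37.21 = 87.485.
Planner sets x_i = Σα_j = 10.3 for every i, so X^SO = 3·10.3 = 30.9.
W^SO = (Σα)·X^SO − ½·3·(Σα)² = (3/2)·10.3² = 159.135.
Deadweight loss = W^SO − W^NE = 71.65.

71.65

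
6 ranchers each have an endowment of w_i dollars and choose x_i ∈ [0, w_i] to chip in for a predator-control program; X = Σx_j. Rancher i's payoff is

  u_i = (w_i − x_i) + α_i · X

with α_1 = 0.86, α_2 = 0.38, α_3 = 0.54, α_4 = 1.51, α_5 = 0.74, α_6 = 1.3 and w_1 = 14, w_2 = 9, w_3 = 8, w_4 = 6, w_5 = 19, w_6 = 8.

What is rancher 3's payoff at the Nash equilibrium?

15.56

∂u_i/∂x_i = α_i − 1, so rancher i contributes w_i if α_i > 1, else 0.
α_i > 1 for i ∈ {4, 6}; NE contributions (0, 0, 0, 6, 0, 8), X = 14.
u_3 = (8 − 0) + 0.54·14 = 15.56.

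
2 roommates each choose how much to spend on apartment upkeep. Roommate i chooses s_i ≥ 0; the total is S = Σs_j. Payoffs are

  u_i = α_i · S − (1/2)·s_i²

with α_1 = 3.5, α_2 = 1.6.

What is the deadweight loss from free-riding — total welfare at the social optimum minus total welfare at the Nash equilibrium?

Roommate i's FOC: ∂u_i/∂s_i = α_i − s_i = 0, so s_i* = α_i.
NE contributions = (3.5, 1.6); S = 5.1.
W^NE = (Σα)·S − ½Σα_i² = 5.1² − ½·14.81 = 18.605.
Planner sets s_i = Σα_j = 5.1 for every i, so S^SO = 2·5.1 = 10.2.
W^SO = (Σα)·S^SO − ½·2·(Σα)² = (2/2)·5.1² = 26.01.
Deadweight loss = W^SO − W^NE = 7.405.

7.405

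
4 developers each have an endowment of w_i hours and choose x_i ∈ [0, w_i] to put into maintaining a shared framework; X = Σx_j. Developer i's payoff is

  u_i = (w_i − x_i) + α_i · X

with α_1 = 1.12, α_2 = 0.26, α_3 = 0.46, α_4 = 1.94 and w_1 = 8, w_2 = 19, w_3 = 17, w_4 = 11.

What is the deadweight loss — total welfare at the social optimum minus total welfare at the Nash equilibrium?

∂u_i/∂x_i = α_i − 1, so developer i contributes w_i if α_i > 1, else 0.
α_i > 1 for i ∈ {1, 4}; NE contributions (8, 0, 0, 11), X = 19.
W^NE = Σw_i − X^NE + (Σα_i)·X^NE = 55 + 2.78·19 = 107.82.
Planner: ∂(Σu_j)/∂x_i = Σα_j − 1 = 2.78 > 0, so everyone contributes w_i; X^SO = 55, W^SO = 55 + 2.78·55 = 207.9.
Deadweight loss = 100.08.

100.08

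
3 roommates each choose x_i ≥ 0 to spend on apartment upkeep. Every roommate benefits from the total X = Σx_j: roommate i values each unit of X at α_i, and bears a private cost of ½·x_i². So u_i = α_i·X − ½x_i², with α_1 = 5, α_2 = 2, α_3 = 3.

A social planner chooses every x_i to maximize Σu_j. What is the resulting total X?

30

Planner FOC: ∂(Σu_j)/∂x_i = (Σα_j) − x_i = 0, so x_i^SO = Σα_j = 10 for every i; X^SO = 30.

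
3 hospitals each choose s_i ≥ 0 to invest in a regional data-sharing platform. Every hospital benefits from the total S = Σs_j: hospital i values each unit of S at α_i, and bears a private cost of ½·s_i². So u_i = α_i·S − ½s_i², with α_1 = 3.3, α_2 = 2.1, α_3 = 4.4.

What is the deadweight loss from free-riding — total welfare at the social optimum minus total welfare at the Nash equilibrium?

Hospital i's FOC: ∂u_i/∂s_i = α_i − s_i = 0, so s_i* = α_i.
NE contributions = (3.3, 2.1, 4.4); S = 9.8.
W^NE = (Σα)·S − ½Σα_i² = 9.8² − ½·34.66 = 78.71.
Planner sets s_i = Σα_j = 9.8 for every i, so S^SO = 3·9.8 = 29.4.
W^SO = (Σα)·S^SO − ½·3·(Σα)² = (3/2)·9.8² = 144.06.
Deadweight loss = W^SO − W^NE = 65.35.

65.35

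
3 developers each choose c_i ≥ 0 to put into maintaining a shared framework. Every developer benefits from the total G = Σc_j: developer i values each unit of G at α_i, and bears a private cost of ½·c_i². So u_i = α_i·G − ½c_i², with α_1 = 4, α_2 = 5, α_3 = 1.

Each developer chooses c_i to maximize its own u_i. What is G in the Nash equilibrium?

Developer i's FOC: ∂u_i/∂c_i = α_i − c_i = 0, so c_i* = α_i.
NE contributions = (4, 5, 1); G = 10.

10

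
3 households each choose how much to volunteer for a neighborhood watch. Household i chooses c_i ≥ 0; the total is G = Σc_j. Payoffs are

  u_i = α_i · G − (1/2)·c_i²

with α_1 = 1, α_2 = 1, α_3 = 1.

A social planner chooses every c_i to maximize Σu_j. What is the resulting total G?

Planner FOC: ∂(Σu_j)/∂c_i = (Σα_j) − c_i = 0, so c_i^SO = Σα_j = 3 for every i; G^SO = 9.

9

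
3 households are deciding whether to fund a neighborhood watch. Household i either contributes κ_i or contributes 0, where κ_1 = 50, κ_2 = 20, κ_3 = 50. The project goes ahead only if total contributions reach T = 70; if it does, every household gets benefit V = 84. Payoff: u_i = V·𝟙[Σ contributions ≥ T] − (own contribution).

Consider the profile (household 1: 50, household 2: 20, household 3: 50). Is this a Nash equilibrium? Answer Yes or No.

No

Total = 120 ≥ 70: provided.
Household 1 (pledges 50, payoff 34): dropping to 0 → total 70, payoff 84. Profitable deviation.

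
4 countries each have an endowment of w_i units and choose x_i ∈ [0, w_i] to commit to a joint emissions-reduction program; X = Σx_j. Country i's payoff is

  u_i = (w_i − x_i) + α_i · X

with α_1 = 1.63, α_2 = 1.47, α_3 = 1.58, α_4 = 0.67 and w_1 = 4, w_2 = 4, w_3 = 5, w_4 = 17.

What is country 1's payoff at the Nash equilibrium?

21.19

∂u_i/∂x_i = α_i − 1, so country i contributes w_i if α_i > 1, else 0.
α_i > 1 for i ∈ {1, 2, 3}; NE contributions (4, 4, 5, 0), X = 13.
u_1 = (4 − 4) + 1.63·13 = 21.19.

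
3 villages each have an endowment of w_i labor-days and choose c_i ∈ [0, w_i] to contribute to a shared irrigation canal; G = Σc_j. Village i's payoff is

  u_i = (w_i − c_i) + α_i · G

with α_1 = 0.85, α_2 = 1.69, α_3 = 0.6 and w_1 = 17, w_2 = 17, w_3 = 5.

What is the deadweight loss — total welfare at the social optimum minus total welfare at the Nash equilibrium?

47.08

∂u_i/∂c_i = α_i − 1, so village i contributes w_i if α_i > 1, else 0.
α_i > 1 for i ∈ {2}; NE contributions (0, 17, 0), G = 17.
W^NE = Σw_i − G^NE + (Σα_i)·G^NE = 39 + 2.14·17 = 75.38.
Planner: ∂(Σu_j)/∂c_i = Σα_j − 1 = 2.14 > 0, so everyone contributes w_i; G^SO = 39, W^SO = 39 + 2.14·39 = 122.46.
Deadweight loss = 47.08.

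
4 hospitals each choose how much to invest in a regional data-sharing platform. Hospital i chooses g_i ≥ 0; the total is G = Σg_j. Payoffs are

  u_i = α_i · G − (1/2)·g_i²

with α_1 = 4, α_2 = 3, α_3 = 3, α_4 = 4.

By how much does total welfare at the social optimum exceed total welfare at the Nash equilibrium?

Hospital i's FOC: ∂u_i/∂g_i = α_i − g_i = 0, so g_i* = α_i.
NE contributions = (4, 3, 3, 4); G = 14.
W^NE = (Σα)·G − ½Σα_i² = 14² − ½·50 = 171.
Planner sets g_i = Σα_j = 14 for every i, so G^SO = 4·14 = 56.
W^SO = (Σα)·G^SO − ½·4·(Σα)² = (4/2)·14² = 392.
Deadweight loss = W^SO − W^NE = 221.

221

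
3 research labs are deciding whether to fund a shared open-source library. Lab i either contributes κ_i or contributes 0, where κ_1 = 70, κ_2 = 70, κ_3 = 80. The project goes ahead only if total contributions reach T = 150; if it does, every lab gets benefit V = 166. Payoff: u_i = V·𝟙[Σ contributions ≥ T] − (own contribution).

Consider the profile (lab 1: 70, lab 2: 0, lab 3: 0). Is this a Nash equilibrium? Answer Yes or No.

No

Total = 70 < 150: not provided.
Lab 1 (pledges 70, payoff -70): dropping to 0 → total 0, payoff 0. Profitable deviation.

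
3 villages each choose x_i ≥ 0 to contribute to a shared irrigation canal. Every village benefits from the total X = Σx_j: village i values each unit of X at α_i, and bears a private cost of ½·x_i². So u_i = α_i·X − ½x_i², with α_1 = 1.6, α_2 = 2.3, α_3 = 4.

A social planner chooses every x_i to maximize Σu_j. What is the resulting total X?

Planner FOC: ∂(Σu_j)/∂x_i = (Σα_j) − x_i = 0, so x_i^SO = Σα_j = 7.9 for every i; X^SO = 23.7.

23.7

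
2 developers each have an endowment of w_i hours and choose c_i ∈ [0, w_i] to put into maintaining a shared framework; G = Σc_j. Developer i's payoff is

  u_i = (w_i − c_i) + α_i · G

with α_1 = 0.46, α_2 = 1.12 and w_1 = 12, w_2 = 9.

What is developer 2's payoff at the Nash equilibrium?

∂u_i/∂c_i = α_i − 1, so developer i contributes w_i if α_i > 1, else 0.
α_i > 1 for i ∈ {2}; NE contributions (0, 9), G = 9.
u_2 = (9 − 9) + 1.12·9 = 10.08.

10.08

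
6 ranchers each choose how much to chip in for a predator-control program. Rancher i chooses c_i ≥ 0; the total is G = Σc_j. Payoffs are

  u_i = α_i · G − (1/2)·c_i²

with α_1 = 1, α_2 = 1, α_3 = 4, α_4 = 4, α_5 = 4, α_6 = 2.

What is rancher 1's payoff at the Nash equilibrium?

15.5

Rancher i's FOC: ∂u_i/∂c_i = α_i − c_i = 0, so c_i* = α_i.
NE contributions = (1, 1, 4, 4, 4, 2); G = 16.
u_1 = α_1·G − ½·(c_1)² = 1·16 − ½·1² = 15.5.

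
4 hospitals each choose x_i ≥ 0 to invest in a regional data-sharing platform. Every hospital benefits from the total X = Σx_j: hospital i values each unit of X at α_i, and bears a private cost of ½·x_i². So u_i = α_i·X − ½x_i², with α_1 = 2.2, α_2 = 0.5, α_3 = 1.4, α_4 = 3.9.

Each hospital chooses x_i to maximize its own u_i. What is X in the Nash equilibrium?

8

Hospital i's FOC: ∂u_i/∂x_i = α_i − x_i = 0, so x_i* = α_i.
NE contributions = (2.2, 0.5, 1.4, 3.9); X = 8.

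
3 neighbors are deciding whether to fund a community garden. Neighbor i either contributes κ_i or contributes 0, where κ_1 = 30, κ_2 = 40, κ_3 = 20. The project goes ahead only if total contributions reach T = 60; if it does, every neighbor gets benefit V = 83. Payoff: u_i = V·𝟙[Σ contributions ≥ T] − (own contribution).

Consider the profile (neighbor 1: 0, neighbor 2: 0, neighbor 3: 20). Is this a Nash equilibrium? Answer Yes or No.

No

Total = 20 < 60: not provided.
Neighbor 1 (pledges 0, payoff 0): pledging 30 → total 50, payoff -30. No gain.
Neighbor 2 (pledges 0, payoff 0): pledging 40 → total 60, payoff 43. Profitable deviation.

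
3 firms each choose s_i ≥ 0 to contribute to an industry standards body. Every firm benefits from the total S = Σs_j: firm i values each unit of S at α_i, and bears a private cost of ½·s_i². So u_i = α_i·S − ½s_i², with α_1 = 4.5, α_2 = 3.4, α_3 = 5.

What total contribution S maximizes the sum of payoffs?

Planner FOC: ∂(Σu_j)/∂s_i = (Σα_j) − s_i = 0, so s_i^SO = Σα_j = 12.9 for every i; S^SO = 38.7.

38.7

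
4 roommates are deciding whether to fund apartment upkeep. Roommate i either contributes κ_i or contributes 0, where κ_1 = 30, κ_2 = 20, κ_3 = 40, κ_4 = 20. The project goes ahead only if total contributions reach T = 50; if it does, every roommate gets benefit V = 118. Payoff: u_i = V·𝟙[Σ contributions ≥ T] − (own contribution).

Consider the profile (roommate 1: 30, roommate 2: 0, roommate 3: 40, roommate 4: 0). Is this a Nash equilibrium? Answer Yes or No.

Yes

Total = 70 ≥ 50: provided.
Roommate 1 (pledges 30, payoff 88): dropping to 0 → total 40, payoff 0. No gain.
Roommate 2 (pledges 0, payoff 118): pledging 20 → total 90, payoff 98. No gain.
Roommate 3 (pledges 40, payoff 78): dropping to 0 → total 30, payoff 0. No gain.
Roommate 4 (pledges 0, payoff 118): pledging 20 → total 90, payoff 98. No gain.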